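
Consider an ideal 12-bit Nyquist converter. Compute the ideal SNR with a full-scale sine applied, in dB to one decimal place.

SNR ≈ 6.02·N + 1.76 dB = 6.02·12 + 1.76 = 74.00 dB.

74.0 dB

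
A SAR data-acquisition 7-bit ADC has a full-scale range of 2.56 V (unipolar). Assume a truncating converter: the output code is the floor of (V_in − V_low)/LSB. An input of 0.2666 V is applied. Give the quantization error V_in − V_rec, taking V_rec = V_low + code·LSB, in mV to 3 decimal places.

One LSB is 2.56 V / 128 = 20.000 mV.
(V_in − V_low)/LSB = (0.2666 − 0)/0.02 = 13.3300 → code 13 (floor).
V_rec = 0 + 13·0.02 = 0.26 V.
V_in − V_rec = 0.0066 V = 6.600 mV.

6.600 mV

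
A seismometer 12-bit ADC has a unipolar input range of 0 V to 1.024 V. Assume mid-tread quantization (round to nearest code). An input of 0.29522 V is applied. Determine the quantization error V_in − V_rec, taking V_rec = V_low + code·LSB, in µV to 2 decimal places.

-30.00 µV

Step size: 1.024 V ÷ 2^12 = 250.00 µV.
(V_in − V_low)/LSB = (0.29522 − 0)/0.00025 = 1180.8800 → code 1181 (round).
Reconstructed: 0.29525 V.
Error = 0.29522 − 0.29525 = -3e-05 V = -30.00 µV.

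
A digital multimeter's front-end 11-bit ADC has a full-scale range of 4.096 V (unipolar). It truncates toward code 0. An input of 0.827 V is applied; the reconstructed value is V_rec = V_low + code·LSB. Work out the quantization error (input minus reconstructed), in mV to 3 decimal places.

LSB = 4.096/2^11 = 2.000 mV.
Scaled input = 413.5000 LSBs, so code = 413.
Code 413 maps back to 0 + 413×0.002 V = 0.826 V.
Difference: 0.001 V → 1.000 mV.

1.000 mV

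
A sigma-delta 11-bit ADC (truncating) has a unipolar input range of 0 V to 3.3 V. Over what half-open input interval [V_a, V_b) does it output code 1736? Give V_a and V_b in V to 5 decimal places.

LSB = 3.3/2^11 = 1.611 mV.
V_a = V_low + 1736·LSB = 2.79727 V; V_b = V_low + 1737·LSB = 2.79888 V.

[2.79727 V, 2.79888 V)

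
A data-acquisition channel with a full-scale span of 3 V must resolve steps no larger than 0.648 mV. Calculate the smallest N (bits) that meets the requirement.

Number of steps required ≥ 3 V / 0.648 mV = 4629.63.
Need 2^N ≥ 4629.63; 2^12 = 4096, 2^13 = 8192.
Minimum N = 13.

13 bits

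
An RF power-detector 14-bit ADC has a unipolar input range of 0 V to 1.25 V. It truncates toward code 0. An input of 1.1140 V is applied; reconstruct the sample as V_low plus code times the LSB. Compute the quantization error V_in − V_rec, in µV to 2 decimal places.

32.10 µV

One LSB is 1.25 V / 16384 = 76.29 µV.
(V_in − V_low)/LSB = (1.1140 − 0)/7.62939e-05 = 14601.4208 → code 14601 (floor).
V_rec = 0 + 14601·7.62939e-05 = 1.1139679 V.
Error = 1.1140 − 1.1139679 = 3.21045e-05 V = 32.10 µV.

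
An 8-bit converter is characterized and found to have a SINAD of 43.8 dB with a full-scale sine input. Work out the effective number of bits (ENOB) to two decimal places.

ENOB = (SINAD − 1.76) / 6.02 = (43.8 − 1.76)/6.02 = 6.983.

6.98 bits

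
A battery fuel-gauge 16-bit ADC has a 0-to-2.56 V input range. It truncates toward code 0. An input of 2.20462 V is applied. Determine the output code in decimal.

Full-scale span = 2.56 V; LSB = 2.56/2^16 = 39.06 µV.
(2.20462 − 0) / 3.90625e-05 = 56438.272 LSBs.
⌊·⌋(56438.272) = 56438.

code 56438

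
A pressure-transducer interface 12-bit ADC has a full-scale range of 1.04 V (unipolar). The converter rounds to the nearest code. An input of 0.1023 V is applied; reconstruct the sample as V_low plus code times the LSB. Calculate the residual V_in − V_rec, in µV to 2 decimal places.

-24.22 µV

LSB = 1.04/2^12 = 253.91 µV.
(V_in − V_low)/LSB = (0.1023 − 0)/0.000253906 = 402.9046 → code 403 (round).
Code 403 maps back to 0 + 403×0.000253906 V = 0.10232422 V.
Error = 0.1023 − 0.10232422 = -2.42187e-05 V = -24.22 µV.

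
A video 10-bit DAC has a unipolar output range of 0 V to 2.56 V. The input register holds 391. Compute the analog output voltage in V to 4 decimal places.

0.9775 V

LSB = 2.56 V / 2^10 = 2.500 mV.
V_out = 0 + 391 × 0.0025 V = 0.9775 V.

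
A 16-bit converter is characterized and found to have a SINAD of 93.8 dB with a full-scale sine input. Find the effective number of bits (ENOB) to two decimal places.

15.29 bits

ENOB = (SINAD − 1.76) / 6.02 = (93.8 − 1.76)/6.02 = 15.289.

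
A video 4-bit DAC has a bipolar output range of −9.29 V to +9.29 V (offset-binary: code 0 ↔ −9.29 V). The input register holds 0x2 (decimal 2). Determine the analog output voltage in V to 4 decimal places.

LSB = 18.58 V / 2^4 = 1.1612 V.
Code 0x2 = 2 decimal.
V_out = (−9.29) + 2 × 1.16125 V = -6.9675 V.

-6.9675 V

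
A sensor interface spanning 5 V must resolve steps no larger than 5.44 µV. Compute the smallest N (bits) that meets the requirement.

Number of steps required ≥ 5 V / 5.44 µV = 919117.65.
Need 2^N ≥ 919117.65; 2^19 = 524288, 2^20 = 1048576.
Minimum N = 20.

20 bits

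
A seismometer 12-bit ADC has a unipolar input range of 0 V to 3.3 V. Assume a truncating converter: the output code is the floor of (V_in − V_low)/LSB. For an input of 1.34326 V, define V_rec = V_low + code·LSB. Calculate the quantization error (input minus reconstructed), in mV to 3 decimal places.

0.218 mV

LSB = 3.3/2^12 = 0.806 mV.
(1.34326 − 0)/0.000805664 = 1667.2706; ⌊·⌋ gives code 1667.
V_rec = 0 + 1667·0.000805664 = 1.343042 V.
Error = 1.34326 − 1.343042 = 0.000218008 V = 0.218 mV.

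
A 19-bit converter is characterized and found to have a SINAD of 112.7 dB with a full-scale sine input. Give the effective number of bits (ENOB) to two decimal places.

18.43 bits

ENOB = (SINAD − 1.76) / 6.02 = (112.7 − 1.76)/6.02 = 18.429.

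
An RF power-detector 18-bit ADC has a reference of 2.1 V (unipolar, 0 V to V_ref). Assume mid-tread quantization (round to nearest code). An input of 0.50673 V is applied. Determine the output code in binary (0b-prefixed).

With 262144 levels over 2.1 V, one step is 8.01 µV.
(0.50673 − 0) / 8.01086e-06 = 63255.347 LSBs.
So the output code is 63255.
In binary (0b-prefixed): 0b1111011100010111.

code 0b1111011100010111 (decimal 63255)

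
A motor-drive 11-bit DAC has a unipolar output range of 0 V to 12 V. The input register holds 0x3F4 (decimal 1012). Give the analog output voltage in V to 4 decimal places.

LSB = 12 V / 2^11 = 5.859 mV.
Code 0x3F4 = 1012 decimal.
V_out = 0 + 1012 × 0.00585938 V = 5.92969 V.

5.9297 V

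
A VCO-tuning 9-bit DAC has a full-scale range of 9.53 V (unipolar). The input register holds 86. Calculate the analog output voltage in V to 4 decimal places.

LSB = 9.53 V / 2^9 = 18.613 mV.
V_out = 0 + 86 × 0.0186133 V = 1.60074 V.

1.6007 V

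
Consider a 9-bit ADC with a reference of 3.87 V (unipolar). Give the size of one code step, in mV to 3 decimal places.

Full-scale span = 3.87 V.
LSB = 3.87 / 2^9 = 3.87 / 512 = 0.00755859 V = 7.559 mV.

7.559 mV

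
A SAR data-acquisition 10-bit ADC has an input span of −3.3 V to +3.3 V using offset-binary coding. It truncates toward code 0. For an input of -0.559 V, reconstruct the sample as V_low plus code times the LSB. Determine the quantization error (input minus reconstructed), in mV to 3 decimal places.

1.742 mV

One LSB is 6.6 V / 1024 = 6.445 mV.
Scaled input = 425.2703 LSBs, so code = 425.
V_rec = (−3.3) + 425·0.00644531 = -0.56074219 V.
V_in − V_rec = 0.00174219 V = 1.742 mV.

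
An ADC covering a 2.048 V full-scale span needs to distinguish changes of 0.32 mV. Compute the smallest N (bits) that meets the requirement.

Number of steps required ≥ 2.048 V / 0.32 mV = 6400.00.
Need 2^N ≥ 6400.00; 2^12 = 4096, 2^13 = 8192.
Minimum N = 13.

13 bits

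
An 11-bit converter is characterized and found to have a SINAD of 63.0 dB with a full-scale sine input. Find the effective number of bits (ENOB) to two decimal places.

10.17 bits

ENOB = (SINAD − 1.76) / 6.02 = (63.0 − 1.76)/6.02 = 10.173.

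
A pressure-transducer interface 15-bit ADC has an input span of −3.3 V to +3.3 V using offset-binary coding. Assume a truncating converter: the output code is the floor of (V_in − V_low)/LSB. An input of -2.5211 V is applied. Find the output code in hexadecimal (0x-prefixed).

Full-scale span = 6.6 V; LSB = 6.6/2^15 = 201.42 µV.
Input sits at 3867.120 steps above V_low.
Floor → code 3867.
In hexadecimal (0x-prefixed): 0xF1B.

code 0xF1B (decimal 3867)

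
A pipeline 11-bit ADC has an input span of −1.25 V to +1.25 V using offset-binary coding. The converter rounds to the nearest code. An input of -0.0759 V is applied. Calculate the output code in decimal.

Full-scale span = 2.5 V; LSB = 2.5/2^11 = 1.221 mV.
(-0.0759 − (−1.25)) / 0.0012207 = 961.823 LSBs.
round(961.823) = 962.

code 962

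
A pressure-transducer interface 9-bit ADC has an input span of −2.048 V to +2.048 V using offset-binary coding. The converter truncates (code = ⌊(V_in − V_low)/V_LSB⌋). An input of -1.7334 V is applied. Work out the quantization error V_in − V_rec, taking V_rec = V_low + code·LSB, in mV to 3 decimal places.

One LSB is 4.096 V / 512 = 8.000 mV.
Scaled input = 39.3250 LSBs, so code = 39.
Code 39 maps back to (−2.048) + 39×0.008 V = -1.736 V.
Error = -1.7334 − (−1.736) = 0.0026 V = 2.600 mV.

2.600 mV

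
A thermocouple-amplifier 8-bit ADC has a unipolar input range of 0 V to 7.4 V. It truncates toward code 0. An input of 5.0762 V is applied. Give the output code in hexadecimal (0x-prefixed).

code 0xAF (decimal 175)

Full-scale span = 7.4 V; LSB = 7.4/2^8 = 28.906 mV.
(V_in − V_low)/LSB = (5.0762 − 0) / 0.0289063 = 175.609.
Floor → code 175.
In hexadecimal (0x-prefixed): 0xAF.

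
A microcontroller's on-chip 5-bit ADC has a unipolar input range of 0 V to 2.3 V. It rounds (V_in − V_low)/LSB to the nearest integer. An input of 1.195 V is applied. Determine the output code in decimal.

LSB = 2.3 V / 32 = 71.875 mV.
(V_in − V_low)/LSB = (1.195 − 0) / 0.071875 = 16.626.
round(16.626) = 17.

code 17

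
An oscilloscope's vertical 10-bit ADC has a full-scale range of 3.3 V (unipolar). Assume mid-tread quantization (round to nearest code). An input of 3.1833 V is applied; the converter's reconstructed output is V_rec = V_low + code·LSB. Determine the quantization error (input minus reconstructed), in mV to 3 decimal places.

-0.684 mV

Step size: 3.3 V ÷ 2^10 = 3.223 mV.
(3.1833 − 0)/0.00322266 = 987.7876; round gives code 988.
Code 988 maps back to 0 + 988×0.00322266 V = 3.1839844 V.
Difference: -0.000684375 V → -0.684 mV.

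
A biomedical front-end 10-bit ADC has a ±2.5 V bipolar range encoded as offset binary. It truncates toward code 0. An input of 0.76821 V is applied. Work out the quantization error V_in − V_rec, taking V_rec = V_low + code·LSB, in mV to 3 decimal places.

Step size: 5 V ÷ 2^10 = 4.883 mV.
Scaled input = 669.3294 LSBs, so code = 669.
Code 669 maps back to (−2.5) + 669×0.00488281 V = 0.76660156 V.
Error = 0.76821 − 0.76660156 = 0.00160844 V = 1.608 mV.

1.608 mV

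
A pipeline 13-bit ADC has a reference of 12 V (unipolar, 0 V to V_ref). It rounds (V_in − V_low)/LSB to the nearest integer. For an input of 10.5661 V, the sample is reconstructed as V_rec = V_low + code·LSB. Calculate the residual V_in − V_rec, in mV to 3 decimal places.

One LSB is 12 V / 8192 = 1.465 mV.
(10.5661 − 0)/0.00146484 = 7213.1243; round gives code 7213.
Code 7213 maps back to 0 + 7213×0.00146484 V = 10.565918 V.
Difference: 0.000182031 V → 0.182 mV.

0.182 mV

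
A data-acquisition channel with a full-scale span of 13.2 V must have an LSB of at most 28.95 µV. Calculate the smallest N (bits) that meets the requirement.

19 bits

Number of steps required ≥ 13.2 V / 28.95 µV = 455958.55.
Need 2^N ≥ 455958.55; 2^18 = 262144, 2^19 = 524288.
Minimum N = 19.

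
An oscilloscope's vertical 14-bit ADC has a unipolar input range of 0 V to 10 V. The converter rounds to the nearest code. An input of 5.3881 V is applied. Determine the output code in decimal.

code 8828

Full-scale span = 10 V; LSB = 10/2^14 = 0.610 mV.
Input sits at 8827.863 steps above V_low.
round(8827.863) = 8828.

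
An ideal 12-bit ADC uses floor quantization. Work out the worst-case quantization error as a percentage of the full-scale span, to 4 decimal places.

Truncating → worst-case error = 1 LSB = V_FS/2^12, so 100/4096 = 0.0244141 % of full scale.

0.0244 %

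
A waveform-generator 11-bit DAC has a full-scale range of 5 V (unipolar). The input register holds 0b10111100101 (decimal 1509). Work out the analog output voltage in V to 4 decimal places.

3.6841 V

LSB = 5 V / 2^11 = 2.441 mV.
Code 0b10111100101 = 1509 decimal.
V_out = 0 + 1509 × 0.00244141 V = 3.68408 V.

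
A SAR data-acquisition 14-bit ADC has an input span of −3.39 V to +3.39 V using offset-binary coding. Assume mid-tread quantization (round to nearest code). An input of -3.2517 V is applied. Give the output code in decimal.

LSB = 6.78 V / 16384 = 413.82 µV.
(V_in − V_low)/LSB = (-3.2517 − (−3.39)) / 0.000413818 = 334.205.
Round → code 334.

code 334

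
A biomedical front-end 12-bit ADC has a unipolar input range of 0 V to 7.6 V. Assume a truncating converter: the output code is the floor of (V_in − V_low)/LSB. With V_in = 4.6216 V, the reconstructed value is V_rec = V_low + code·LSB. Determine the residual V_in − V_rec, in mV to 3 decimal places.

1.483 mV

LSB = 7.6/2^12 = 1.855 mV.
(V_in − V_low)/LSB = (4.6216 − 0)/0.00185547 = 2490.7992 → code 2490 (floor).
V_rec = 0 + 2490·0.00185547 = 4.6201172 V.
Error = 4.6216 − 4.6201172 = 0.00148281 V = 1.483 mV.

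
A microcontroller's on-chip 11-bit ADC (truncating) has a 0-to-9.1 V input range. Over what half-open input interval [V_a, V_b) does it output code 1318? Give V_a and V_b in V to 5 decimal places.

LSB = 9.1/2^11 = 4.443 mV.
V_a = V_low + 1318·LSB = 5.85635 V; V_b = V_low + 1319·LSB = 5.86079 V.

[5.85635 V, 5.86079 V)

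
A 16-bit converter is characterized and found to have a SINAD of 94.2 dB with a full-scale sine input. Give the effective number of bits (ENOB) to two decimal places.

ENOB = (SINAD − 1.76) / 6.02 = (94.2 − 1.76)/6.02 = 15.355.

15.36 bits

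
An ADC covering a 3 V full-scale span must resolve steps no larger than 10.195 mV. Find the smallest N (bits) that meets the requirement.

Number of steps required ≥ 3 V / 10.195 mV = 294.26.
Need 2^N ≥ 294.26; 2^8 = 256, 2^9 = 512.
Minimum N = 9.

9 bits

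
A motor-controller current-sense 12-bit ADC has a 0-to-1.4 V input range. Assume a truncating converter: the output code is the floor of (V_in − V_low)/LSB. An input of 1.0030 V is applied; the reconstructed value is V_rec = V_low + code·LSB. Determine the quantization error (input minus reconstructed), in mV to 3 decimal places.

0.168 mV

One LSB is 1.4 V / 4096 = 341.80 µV.
(1.0030 − 0)/0.000341797 = 2934.4914; ⌊·⌋ gives code 2934.
Reconstructed: 1.002832 V.
V_in − V_rec = 0.000167969 V = 0.168 mV.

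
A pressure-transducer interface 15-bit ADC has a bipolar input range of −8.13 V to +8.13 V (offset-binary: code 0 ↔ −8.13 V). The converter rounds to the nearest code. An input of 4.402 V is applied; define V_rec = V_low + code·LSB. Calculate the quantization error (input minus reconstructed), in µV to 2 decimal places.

Step size: 16.26 V ÷ 2^15 = 496.22 µV.
Scaled input = 25255.1400 LSBs, so code = 25255.
V_rec = (−8.13) + 25255·0.000496216 = 4.4019305 V.
V_in − V_rec = 6.9458e-05 V = 69.46 µV.

69.46 µV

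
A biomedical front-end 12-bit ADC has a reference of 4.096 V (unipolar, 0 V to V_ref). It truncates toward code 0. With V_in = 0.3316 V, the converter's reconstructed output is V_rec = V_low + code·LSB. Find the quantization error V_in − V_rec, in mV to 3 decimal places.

Step size: 4.096 V ÷ 2^12 = 1.000 mV.
(V_in − V_low)/LSB = (0.3316 − 0)/0.001 = 331.6000 → code 331 (floor).
Reconstructed: 0.331 V.
Error = 0.3316 − 0.331 = 0.0006 V = 0.600 mV.

0.600 mV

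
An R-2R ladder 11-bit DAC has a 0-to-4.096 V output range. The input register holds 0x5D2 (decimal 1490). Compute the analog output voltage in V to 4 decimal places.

2.9800 V

LSB = 4.096 V / 2^11 = 2.000 mV.
Code 0x5D2 = 1490 decimal.
V_out = 0 + 1490 × 0.002 V = 2.98 V.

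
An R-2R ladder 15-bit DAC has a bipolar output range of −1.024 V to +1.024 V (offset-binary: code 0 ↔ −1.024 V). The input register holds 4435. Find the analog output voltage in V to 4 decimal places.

LSB = 2.048 V / 2^15 = 62.50 µV.
V_out = (−1.024) + 4435 × 6.25e-05 V = -0.746812 V.

-0.7468 V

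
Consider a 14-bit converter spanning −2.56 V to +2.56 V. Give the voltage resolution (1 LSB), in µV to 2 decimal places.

312.50 µV

Full-scale span = 5.12 V.
LSB = 5.12 / 2^14 = 5.12 / 16384 = 0.0003125 V = 312.50 µV.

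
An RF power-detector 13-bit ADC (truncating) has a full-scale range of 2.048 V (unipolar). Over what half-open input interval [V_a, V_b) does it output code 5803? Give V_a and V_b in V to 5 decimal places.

LSB = 2.048/2^13 = 250.00 µV.
V_a = V_low + 5803·LSB = 1.45075 V; V_b = V_low + 5804·LSB = 1.451 V.

[1.45075 V, 1.45100 V)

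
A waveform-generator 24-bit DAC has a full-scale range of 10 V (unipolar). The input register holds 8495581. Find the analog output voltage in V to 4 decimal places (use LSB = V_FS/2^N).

LSB = 10 V / 2^24 = 0.60 µV.
V_out = 0 + 8495581 × 5.96046e-07 V = 5.06376 V.

5.0638 V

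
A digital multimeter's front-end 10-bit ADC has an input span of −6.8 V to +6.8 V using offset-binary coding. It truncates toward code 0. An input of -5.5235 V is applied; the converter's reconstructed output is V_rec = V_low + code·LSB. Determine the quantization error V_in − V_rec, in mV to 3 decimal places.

One LSB is 13.6 V / 1024 = 13.281 mV.
(V_in − V_low)/LSB = (-5.5235 − (−6.8))/0.0132812 = 96.1129 → code 96 (floor).
Code 96 maps back to (−6.8) + 96×0.0132812 V = -5.525 V.
V_in − V_rec = 0.0015 V = 1.500 mV.

1.500 mV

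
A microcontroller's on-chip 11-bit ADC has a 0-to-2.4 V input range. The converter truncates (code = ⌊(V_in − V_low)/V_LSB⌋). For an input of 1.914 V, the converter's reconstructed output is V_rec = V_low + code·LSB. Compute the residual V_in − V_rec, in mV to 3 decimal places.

One LSB is 2.4 V / 2048 = 1.172 mV.
Scaled input = 1633.2800 LSBs, so code = 1633.
Reconstructed: 1.9136719 V.
Error = 1.914 − 1.9136719 = 0.000328125 V = 0.328 mV.

0.328 mV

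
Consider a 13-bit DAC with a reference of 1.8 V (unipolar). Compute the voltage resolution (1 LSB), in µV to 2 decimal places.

219.73 µV

Full-scale span = 1.8 V.
LSB = 1.8 / 2^13 = 1.8 / 8192 = 0.000219727 V = 219.73 µV.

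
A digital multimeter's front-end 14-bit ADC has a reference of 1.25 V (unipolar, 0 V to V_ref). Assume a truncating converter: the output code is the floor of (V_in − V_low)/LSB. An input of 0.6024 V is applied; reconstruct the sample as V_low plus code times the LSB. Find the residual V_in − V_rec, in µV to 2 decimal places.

59.30 µV

One LSB is 1.25 V / 16384 = 76.29 µV.
Scaled input = 7895.7773 LSBs, so code = 7895.
V_rec = 0 + 7895·7.62939e-05 = 0.6023407 V.
V_in − V_rec = 5.93018e-05 V = 59.30 µV.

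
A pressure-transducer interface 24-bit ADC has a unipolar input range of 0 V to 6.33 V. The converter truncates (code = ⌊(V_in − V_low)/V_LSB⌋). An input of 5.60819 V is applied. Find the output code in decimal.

LSB = 6.33 V / 16777216 = 0.38 µV.
(V_in − V_low)/LSB = (5.60819 − 0) / 3.77297e-07 = 14864109.794.
⌊·⌋(14864109.794) = 14864109.

code 14864109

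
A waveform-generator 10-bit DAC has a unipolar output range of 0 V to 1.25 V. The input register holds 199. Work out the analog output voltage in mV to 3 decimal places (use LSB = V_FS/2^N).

242.920 mV

LSB = 1.25 V / 2^10 = 1.221 mV.
V_out = 0 + 199 × 0.0012207 V = 0.24292 V.
= 242.920 mV.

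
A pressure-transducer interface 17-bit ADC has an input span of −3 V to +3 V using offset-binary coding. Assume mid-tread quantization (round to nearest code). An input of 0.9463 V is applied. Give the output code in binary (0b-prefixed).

Full-scale span = 6 V; LSB = 6/2^17 = 45.78 µV.
(V_in − V_low)/LSB = (0.9463 − (−3)) / 4.57764e-05 = 86208.239.
So the output code is 86208.
In binary (0b-prefixed): 0b10101000011000000.

code 0b10101000011000000 (decimal 86208)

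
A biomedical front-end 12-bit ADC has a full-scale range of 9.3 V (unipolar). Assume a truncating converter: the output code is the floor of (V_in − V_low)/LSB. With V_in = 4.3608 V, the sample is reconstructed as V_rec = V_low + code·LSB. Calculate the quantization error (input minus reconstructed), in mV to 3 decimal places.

Step size: 9.3 V ÷ 2^12 = 2.271 mV.
(4.3608 − 0)/0.00227051 = 1920.6276; ⌊·⌋ gives code 1920.
V_rec = 0 + 1920·0.00227051 = 4.359375 V.
Error = 4.3608 − 4.359375 = 0.001425 V = 1.425 mV.

1.425 mV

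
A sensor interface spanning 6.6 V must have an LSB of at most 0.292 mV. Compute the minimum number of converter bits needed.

Number of steps required ≥ 6.6 V / 0.292 mV = 22602.74.
Need 2^N ≥ 22602.74; 2^14 = 16384, 2^15 = 32768.
Minimum N = 15.

15 bits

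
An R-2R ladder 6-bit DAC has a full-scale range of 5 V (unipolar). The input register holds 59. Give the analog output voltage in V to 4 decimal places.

4.6094 V

LSB = 5 V / 2^6 = 78.125 mV.
V_out = 0 + 59 × 0.078125 V = 4.60938 V.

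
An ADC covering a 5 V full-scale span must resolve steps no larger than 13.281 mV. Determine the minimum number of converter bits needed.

9 bits

Number of steps required ≥ 5 V / 13.281 mV = 376.48.
Need 2^N ≥ 376.48; 2^8 = 256, 2^9 = 512.
Minimum N = 9.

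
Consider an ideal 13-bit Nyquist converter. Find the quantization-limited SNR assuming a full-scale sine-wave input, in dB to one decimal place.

SNR ≈ 6.02·N + 1.76 dB = 6.02·13 + 1.76 = 80.02 dB.

80.0 dB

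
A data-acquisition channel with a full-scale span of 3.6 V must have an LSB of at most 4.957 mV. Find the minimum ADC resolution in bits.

Number of steps required ≥ 3.6 V / 4.957 mV = 726.25.
Need 2^N ≥ 726.25; 2^9 = 512, 2^10 = 1024.
Minimum N = 10.

10 bits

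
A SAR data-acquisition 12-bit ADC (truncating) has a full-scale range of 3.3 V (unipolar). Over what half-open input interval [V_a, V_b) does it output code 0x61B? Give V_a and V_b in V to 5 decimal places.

LSB = 3.3/2^12 = 0.806 mV.
Code 0x61B = 1563 decimal.
V_a = V_low + 1563·LSB = 1.25925 V; V_b = V_low + 1564·LSB = 1.26006 V.

[1.25925 V, 1.26006 V)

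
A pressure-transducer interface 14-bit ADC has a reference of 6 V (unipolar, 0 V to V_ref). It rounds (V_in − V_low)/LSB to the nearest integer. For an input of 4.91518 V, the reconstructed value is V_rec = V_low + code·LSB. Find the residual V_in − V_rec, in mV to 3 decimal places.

-0.103 mV

One LSB is 6 V / 16384 = 366.21 µV.
(4.91518 − 0)/0.000366211 = 13421.7182; round gives code 13422.
Reconstructed: 4.9152832 V.
V_in − V_rec = -0.000103203 V = -0.103 mV.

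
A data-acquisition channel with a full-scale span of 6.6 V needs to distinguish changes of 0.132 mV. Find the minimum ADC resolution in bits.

16 bits

Number of steps required ≥ 6.6 V / 0.132 mV = 50000.00.
Need 2^N ≥ 50000.00; 2^15 = 32768, 2^16 = 65536.
Minimum N = 16.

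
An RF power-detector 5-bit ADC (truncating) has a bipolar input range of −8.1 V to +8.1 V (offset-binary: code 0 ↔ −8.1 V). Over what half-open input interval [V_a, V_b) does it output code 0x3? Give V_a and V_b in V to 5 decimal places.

[-6.58125 V, -6.07500 V)

LSB = 16.2/2^5 = 0.5062 V.
Code 0x3 = 3 decimal.
V_a = V_low + 3·LSB = -6.58125 V; V_b = V_low + 4·LSB = -6.075 V.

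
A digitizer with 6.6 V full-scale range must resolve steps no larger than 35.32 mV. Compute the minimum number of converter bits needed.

Number of steps required ≥ 6.6 V / 35.32 mV = 186.86.
Need 2^N ≥ 186.86; 2^7 = 128, 2^8 = 256.
Minimum N = 8.

8 bits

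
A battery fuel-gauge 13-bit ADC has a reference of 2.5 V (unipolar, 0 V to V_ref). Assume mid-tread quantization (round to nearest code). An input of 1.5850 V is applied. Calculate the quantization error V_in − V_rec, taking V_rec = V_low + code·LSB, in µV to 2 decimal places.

-83.01 µV

Step size: 2.5 V ÷ 2^13 = 305.18 µV.
Scaled input = 5193.7280 LSBs, so code = 5194.
Reconstructed: 1.585083 V.
Error = 1.5850 − 1.585083 = -8.30078e-05 V = -83.01 µV.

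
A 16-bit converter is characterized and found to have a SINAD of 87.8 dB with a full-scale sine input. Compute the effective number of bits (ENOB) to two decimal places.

14.29 bits

ENOB = (SINAD − 1.76) / 6.02 = (87.8 − 1.76)/6.02 = 14.292.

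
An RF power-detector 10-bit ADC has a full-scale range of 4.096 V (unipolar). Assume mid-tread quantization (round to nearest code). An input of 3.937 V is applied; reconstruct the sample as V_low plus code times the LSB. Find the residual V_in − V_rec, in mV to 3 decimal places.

1.000 mV

LSB = 4.096/2^10 = 4.000 mV.
(V_in − V_low)/LSB = (3.937 − 0)/0.004 = 984.2500 → code 984 (round).
V_rec = 0 + 984·0.004 = 3.936 V.
Error = 3.937 − 3.936 = 0.001 V = 1.000 mV.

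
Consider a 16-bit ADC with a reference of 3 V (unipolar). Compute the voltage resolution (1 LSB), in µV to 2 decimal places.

Full-scale span = 3 V.
LSB = 3 / 2^16 = 3 / 65536 = 4.57764e-05 V = 45.78 µV.

45.78 µV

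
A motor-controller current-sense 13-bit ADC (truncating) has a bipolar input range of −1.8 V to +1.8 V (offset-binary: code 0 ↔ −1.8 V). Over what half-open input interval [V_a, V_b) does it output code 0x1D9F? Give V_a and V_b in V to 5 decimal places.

LSB = 3.6/2^13 = 439.45 µV.
Code 0x1D9F = 7583 decimal.
V_a = V_low + 7583·LSB = 1.53237 V; V_b = V_low + 7584·LSB = 1.53281 V.

[1.53237 V, 1.53281 V)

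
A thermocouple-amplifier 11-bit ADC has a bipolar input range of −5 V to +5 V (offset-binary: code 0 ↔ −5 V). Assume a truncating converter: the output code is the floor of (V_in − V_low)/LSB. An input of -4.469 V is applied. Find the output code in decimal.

code 108

With 2048 levels over 10 V, one step is 4.883 mV.
(-4.469 − (−5)) / 0.00488281 = 108.749 LSBs.
Floor → code 108.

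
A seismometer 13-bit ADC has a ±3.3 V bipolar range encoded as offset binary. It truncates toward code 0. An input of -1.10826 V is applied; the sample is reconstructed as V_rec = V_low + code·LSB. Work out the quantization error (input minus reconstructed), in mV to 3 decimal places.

Step size: 6.6 V ÷ 2^13 = 0.806 mV.
(-1.10826 − (−3.3))/0.000805664 = 2720.4143; ⌊·⌋ gives code 2720.
Reconstructed: -1.1085938 V.
V_in − V_rec = 0.00033375 V = 0.334 mV.

0.334 mV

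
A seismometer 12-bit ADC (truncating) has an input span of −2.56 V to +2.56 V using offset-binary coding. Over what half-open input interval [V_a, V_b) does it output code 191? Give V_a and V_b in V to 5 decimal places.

LSB = 5.12/2^12 = 1.250 mV.
V_a = V_low + 191·LSB = -2.32125 V; V_b = V_low + 192·LSB = -2.32 V.

[-2.32125 V, -2.32000 V)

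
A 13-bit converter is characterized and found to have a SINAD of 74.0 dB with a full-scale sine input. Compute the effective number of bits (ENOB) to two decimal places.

12.00 bits

ENOB = (SINAD − 1.76) / 6.02 = (74.0 − 1.76)/6.02 = 12.000.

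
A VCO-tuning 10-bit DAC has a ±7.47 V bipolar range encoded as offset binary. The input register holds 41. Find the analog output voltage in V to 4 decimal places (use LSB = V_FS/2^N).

LSB = 14.94 V / 2^10 = 14.590 mV.
V_out = (−7.47) + 41 × 0.0145898 V = -6.87182 V.

-6.8718 V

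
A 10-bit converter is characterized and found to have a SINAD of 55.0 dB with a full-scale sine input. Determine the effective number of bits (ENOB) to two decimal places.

8.84 bits

ENOB = (SINAD − 1.76) / 6.02 = (55.0 − 1.76)/6.02 = 8.844.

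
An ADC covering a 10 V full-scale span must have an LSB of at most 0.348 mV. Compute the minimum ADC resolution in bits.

15 bits

Number of steps required ≥ 10 V / 0.348 mV = 28735.63.
Need 2^N ≥ 28735.63; 2^14 = 16384, 2^15 = 32768.
Minimum N = 15.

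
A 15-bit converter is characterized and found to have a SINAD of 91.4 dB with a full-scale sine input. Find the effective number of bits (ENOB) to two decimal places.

14.89 bits

ENOB = (SINAD − 1.76) / 6.02 = (91.4 − 1.76)/6.02 = 14.890.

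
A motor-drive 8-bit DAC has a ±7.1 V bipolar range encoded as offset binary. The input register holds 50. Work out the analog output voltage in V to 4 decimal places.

-4.3266 V

LSB = 14.2 V / 2^8 = 55.469 mV.
V_out = (−7.1) + 50 × 0.0554687 V = -4.32656 V.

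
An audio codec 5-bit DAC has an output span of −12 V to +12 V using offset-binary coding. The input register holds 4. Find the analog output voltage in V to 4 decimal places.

LSB = 24 V / 2^5 = 0.7500 V.
V_out = (−12) + 4 × 0.75 V = -9 V.

-9.0000 V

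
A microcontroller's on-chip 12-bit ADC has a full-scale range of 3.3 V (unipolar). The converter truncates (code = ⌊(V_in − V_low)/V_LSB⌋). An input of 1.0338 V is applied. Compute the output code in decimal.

code 1283

With 4096 levels over 3.3 V, one step is 0.806 mV.
(1.0338 − 0) / 0.000805664 = 1283.165 LSBs.
⌊·⌋(1283.165) = 1283.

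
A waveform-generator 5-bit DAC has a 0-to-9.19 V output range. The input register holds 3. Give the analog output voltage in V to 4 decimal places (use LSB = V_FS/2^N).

LSB = 9.19 V / 2^5 = 287.188 mV.
V_out = 0 + 3 × 0.287187 V = 0.861563 V.

0.8616 V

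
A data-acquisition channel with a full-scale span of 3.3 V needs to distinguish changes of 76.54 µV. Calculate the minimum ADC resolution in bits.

16 bits

Number of steps required ≥ 3.3 V / 76.54 µV = 43114.71.
Need 2^N ≥ 43114.71; 2^15 = 32768, 2^16 = 65536.
Minimum N = 16.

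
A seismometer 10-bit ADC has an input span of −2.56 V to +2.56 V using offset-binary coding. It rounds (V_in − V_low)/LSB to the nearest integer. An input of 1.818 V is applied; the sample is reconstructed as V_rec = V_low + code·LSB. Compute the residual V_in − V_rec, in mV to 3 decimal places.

-2.000 mV

LSB = 5.12/2^10 = 5.000 mV.
(V_in − V_low)/LSB = (1.818 − (−2.56))/0.005 = 875.6000 → code 876 (round).
Reconstructed: 1.82 V.
Error = 1.818 − 1.82 = -0.002 V = -2.000 mV.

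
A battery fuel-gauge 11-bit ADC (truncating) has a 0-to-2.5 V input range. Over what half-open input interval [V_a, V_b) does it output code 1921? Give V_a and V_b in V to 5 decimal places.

LSB = 2.5/2^11 = 1.221 mV.
V_a = V_low + 1921·LSB = 2.34497 V; V_b = V_low + 1922·LSB = 2.34619 V.

[2.34497 V, 2.34619 V)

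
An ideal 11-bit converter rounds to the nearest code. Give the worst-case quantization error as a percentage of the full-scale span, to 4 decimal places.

Rounding → worst-case error = ½ LSB = V_FS/2^12, so 100/4096 = 0.0244141 % of full scale.

0.0244 %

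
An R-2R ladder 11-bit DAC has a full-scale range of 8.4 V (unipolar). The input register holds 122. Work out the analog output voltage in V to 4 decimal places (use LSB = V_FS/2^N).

0.5004 V

LSB = 8.4 V / 2^11 = 4.102 mV.
V_out = 0 + 122 × 0.00410156 V = 0.500391 V.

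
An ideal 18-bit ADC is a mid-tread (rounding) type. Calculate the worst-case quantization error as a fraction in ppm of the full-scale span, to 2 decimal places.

1.91 ppm

Rounding → worst-case error = ½ LSB = V_FS/2^19, so 1e+06/524288 = 1.90735 ppm of full scale.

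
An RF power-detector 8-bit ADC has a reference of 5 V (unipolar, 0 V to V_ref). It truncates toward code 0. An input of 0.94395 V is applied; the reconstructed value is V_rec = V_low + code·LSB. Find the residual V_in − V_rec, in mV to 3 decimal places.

6.450 mV

Step size: 5 V ÷ 2^8 = 19.531 mV.
(0.94395 − 0)/0.0195312 = 48.3302; ⌊·⌋ gives code 48.
Code 48 maps back to 0 + 48×0.0195312 V = 0.9375 V.
Error = 0.94395 − 0.9375 = 0.00645 V = 6.450 mV.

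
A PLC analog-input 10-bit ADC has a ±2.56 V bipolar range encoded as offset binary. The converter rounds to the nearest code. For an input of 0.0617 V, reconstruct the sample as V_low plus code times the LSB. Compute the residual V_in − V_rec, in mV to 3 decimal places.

One LSB is 5.12 V / 1024 = 5.000 mV.
Scaled input = 524.3400 LSBs, so code = 524.
Reconstructed: 0.06 V.
Difference: 0.0017 V → 1.700 mV.

1.700 mV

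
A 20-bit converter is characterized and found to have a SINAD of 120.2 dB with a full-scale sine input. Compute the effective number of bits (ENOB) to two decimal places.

19.67 bits

ENOB = (SINAD − 1.76) / 6.02 = (120.2 − 1.76)/6.02 = 19.674.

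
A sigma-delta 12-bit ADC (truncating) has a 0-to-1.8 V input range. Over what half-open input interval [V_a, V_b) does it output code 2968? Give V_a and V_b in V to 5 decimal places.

[1.30430 V, 1.30474 V)

LSB = 1.8/2^12 = 439.45 µV.
V_a = V_low + 2968·LSB = 1.3043 V; V_b = V_low + 2969·LSB = 1.30474 V.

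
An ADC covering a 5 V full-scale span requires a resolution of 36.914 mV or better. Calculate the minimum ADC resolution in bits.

8 bits

Number of steps required ≥ 5 V / 36.914 mV = 135.45.
Need 2^N ≥ 135.45; 2^7 = 128, 2^8 = 256.
Minimum N = 8.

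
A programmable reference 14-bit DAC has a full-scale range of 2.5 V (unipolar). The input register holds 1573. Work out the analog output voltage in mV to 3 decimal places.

240.021 mV

LSB = 2.5 V / 2^14 = 152.59 µV.
V_out = 0 + 1573 × 0.000152588 V = 0.240021 V.
= 240.021 mV.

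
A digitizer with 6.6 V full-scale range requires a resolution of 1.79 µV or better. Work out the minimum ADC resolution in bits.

Number of steps required ≥ 6.6 V / 1.79 µV = 3687150.84.
Need 2^N ≥ 3687150.84; 2^21 = 2097152, 2^22 = 4194304.
Minimum N = 22.

22 bits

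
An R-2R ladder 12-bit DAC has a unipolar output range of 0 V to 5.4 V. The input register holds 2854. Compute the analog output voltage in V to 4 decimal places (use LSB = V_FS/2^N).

LSB = 5.4 V / 2^12 = 1.318 mV.
V_out = 0 + 2854 × 0.00131836 V = 3.7626 V.

3.7626 V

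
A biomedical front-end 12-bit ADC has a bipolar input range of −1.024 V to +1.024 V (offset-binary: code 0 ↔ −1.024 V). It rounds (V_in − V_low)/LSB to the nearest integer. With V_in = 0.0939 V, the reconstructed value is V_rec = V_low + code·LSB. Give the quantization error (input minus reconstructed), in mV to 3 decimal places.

-0.100 mV

LSB = 2.048/2^12 = 0.500 mV.
Scaled input = 2235.8000 LSBs, so code = 2236.
Code 2236 maps back to (−1.024) + 2236×0.0005 V = 0.094 V.
Error = 0.0939 − 0.094 = -0.0001 V = -0.100 mV.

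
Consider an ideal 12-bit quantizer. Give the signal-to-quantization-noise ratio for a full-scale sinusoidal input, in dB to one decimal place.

SNR ≈ 6.02·N + 1.76 dB = 6.02·12 + 1.76 = 74.00 dB.

74.0 dB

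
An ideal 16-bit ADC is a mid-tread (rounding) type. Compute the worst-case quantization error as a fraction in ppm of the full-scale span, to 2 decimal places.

Rounding → worst-case error = ½ LSB = V_FS/2^17, so 1e+06/131072 = 7.62939 ppm of full scale.

7.63 ppm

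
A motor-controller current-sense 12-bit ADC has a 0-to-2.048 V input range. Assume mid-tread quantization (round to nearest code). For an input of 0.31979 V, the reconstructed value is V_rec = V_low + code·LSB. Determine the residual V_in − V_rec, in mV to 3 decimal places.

Step size: 2.048 V ÷ 2^12 = 0.500 mV.
(0.31979 − 0)/0.0005 = 639.5800; round gives code 640.
Reconstructed: 0.32 V.
V_in − V_rec = -0.00021 V = -0.210 mV.

-0.210 mV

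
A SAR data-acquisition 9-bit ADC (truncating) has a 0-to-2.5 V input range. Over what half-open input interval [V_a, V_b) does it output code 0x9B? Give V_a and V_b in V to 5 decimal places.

LSB = 2.5/2^9 = 4.883 mV.
Code 0x9B = 155 decimal.
V_a = V_low + 155·LSB = 0.756836 V; V_b = V_low + 156·LSB = 0.761719 V.

[0.75684 V, 0.76172 V)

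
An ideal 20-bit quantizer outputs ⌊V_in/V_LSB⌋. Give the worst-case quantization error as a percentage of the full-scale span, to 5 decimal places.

Truncating → worst-case error = 1 LSB = V_FS/2^20, so 100/1048576 = 9.53674e-05 % of full scale.

0.00010 %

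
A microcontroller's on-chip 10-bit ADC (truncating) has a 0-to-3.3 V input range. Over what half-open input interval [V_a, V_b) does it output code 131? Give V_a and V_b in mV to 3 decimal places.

LSB = 3.3/2^10 = 3.223 mV.
V_a = V_low + 131·LSB = 0.422168 V; V_b = V_low + 132·LSB = 0.425391 V.

[422.168 mV, 425.391 mV)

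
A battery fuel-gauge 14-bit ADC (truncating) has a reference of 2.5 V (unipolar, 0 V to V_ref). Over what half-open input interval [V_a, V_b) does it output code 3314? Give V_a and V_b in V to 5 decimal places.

LSB = 2.5/2^14 = 152.59 µV.
V_a = V_low + 3314·LSB = 0.505676 V; V_b = V_low + 3315·LSB = 0.505829 V.

[0.50568 V, 0.50583 V)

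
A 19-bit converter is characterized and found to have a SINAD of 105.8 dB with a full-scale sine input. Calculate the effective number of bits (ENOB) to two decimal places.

ENOB = (SINAD − 1.76) / 6.02 = (105.8 − 1.76)/6.02 = 17.282.

17.28 bits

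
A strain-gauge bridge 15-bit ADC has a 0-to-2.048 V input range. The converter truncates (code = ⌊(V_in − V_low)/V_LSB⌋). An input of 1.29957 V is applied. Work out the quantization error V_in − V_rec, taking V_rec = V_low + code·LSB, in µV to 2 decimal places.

LSB = 2.048/2^15 = 62.50 µV.
(1.29957 − 0)/6.25e-05 = 20793.1200; ⌊·⌋ gives code 20793.
V_rec = 0 + 20793·6.25e-05 = 1.2995625 V.
Difference: 7.5e-06 V → 7.50 µV.

7.50 µV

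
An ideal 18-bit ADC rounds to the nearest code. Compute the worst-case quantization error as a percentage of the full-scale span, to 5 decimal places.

Rounding → worst-case error = ½ LSB = V_FS/2^19, so 100/524288 = 0.000190735 % of full scale.

0.00019 %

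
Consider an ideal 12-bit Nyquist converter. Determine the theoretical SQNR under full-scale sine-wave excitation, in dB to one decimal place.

74.0 dB

SNR ≈ 6.02·N + 1.76 dB = 6.02·12 + 1.76 = 74.00 dB.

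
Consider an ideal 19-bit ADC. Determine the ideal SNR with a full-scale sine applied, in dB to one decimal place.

116.1 dB

SNR ≈ 6.02·N + 1.76 dB = 6.02·19 + 1.76 = 116.14 dB.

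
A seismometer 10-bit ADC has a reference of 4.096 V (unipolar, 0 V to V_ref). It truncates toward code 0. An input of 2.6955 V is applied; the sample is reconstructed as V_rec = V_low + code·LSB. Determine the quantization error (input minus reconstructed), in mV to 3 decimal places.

3.500 mV

Step size: 4.096 V ÷ 2^10 = 4.000 mV.
Scaled input = 673.8750 LSBs, so code = 673.
Reconstructed: 2.692 V.
V_in − V_rec = 0.0035 V = 3.500 mV.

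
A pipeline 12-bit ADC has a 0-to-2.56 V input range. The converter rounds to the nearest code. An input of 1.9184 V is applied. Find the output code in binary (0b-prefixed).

With 4096 levels over 2.56 V, one step is 0.625 mV.
Input sits at 3069.440 steps above V_low.
Round → code 3069.
In binary (0b-prefixed): 0b101111111101.

code 0b101111111101 (decimal 3069)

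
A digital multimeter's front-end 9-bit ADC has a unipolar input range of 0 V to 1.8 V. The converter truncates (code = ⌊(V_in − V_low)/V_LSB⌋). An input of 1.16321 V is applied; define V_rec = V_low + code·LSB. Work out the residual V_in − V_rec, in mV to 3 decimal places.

One LSB is 1.8 V / 512 = 3.516 mV.
Scaled input = 330.8686 LSBs, so code = 330.
Reconstructed: 1.1601562 V.
V_in − V_rec = 0.00305375 V = 3.054 mV.

3.054 mV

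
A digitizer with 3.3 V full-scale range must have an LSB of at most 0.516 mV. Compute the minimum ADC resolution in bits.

13 bits

Number of steps required ≥ 3.3 V / 0.516 mV = 6395.35.
Need 2^N ≥ 6395.35; 2^12 = 4096, 2^13 = 8192.
Minimum N = 13.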